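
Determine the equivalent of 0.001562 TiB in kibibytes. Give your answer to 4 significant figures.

1 tebibyte = 1.07374e+9 kibibytes.
So 0.001562 × 1.07374e+9 ≈ 1.677e+6 KiB.

1.677e+6 kibibytes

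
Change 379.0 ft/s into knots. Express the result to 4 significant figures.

1 ft/s = 0.592484 knots.
379.0 × 0.592484 ≈ 224.6 kn.

224.6 kn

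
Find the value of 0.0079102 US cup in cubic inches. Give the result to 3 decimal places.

0.114 cubic inches

1 US cup = 14.4375 cubic inches.
Thus 0.0079102 × 14.4375 ≈ 0.114 in³.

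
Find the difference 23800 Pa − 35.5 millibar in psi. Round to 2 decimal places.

2.94 pounds per square inch

23800 Pa = 3.45190 psi and 35.5 mbar = 0.514884 psi.
3.45190 − 0.514884 ≈ 2.94 psi.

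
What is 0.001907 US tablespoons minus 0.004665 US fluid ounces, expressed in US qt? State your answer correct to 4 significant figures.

0.001907 US tbsp = 2.97969e-5 US qt and 0.004665 US fl oz = 0.000145781 US qt.
2.97969e-5 − 0.000145781 ≈ -0.0001160 US qt.

-0.0001160 US quarts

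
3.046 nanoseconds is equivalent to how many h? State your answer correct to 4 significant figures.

8.461 × 10^-13 h

1 ns = 2.77778 × 10^-13 h.
So 3.046 × 2.77778 × 10^-13 ≈ 8.461 × 10^-13 h.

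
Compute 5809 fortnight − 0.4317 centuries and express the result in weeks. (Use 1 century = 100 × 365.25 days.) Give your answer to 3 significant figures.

9370 wk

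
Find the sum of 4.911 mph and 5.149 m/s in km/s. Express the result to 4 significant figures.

4.911 mph = 0.00219541 km/s and 5.149 m/s = 0.00514900 km/s.
0.00219541 + 0.00514900 ≈ 0.007344 km/s.

0.007344 kilometers per second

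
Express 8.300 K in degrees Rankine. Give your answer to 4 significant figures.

°R = K × 9/5.
Applying the formula gives 14.94 °R.

14.94 °R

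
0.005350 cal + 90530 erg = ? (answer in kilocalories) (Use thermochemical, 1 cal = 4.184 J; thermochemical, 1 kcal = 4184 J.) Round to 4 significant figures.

7.514 × 10^-6 kcal

0.005350 cal = 5.35000 × 10^-6 kcal and 90530 erg = 2.16372 × 10^-6 kcal.
5.35000 × 10^-6 + 2.16372 × 10^-6 ≈ 7.514 × 10^-6 kcal.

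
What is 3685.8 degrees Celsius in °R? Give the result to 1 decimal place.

7126.1 °R

°R = (°C + 273.15) × 9/5.
Applying the formula gives 7126.1 °R.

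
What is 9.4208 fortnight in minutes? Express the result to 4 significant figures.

1 fortnight = 20160.0 min.
So 9.4208 × 20160.0 ≈ 189900 min.

189900 min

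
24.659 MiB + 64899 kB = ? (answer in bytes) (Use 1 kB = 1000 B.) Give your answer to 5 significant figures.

24.659 MiB = 2.58568e+7 B and 64899 kB = 6.48990e+7 B.
2.58568e+7 + 6.48990e+7 ≈ 9.0756e+7 B.

9.0756e+7 bytes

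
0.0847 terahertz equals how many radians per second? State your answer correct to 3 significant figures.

5.32 × 10^11 rad/s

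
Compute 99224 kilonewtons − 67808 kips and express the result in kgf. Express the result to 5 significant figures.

99224 kN = 1.01180e+7 kgf and 67808 kip = 3.07572e+7 kgf.
1.01180e+7 − 3.07572e+7 ≈ -2.0639e+7 kgf.

-2.0639e+7 kgf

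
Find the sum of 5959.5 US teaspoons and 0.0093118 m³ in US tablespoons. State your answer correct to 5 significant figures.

2616.2 US tbsp

5959.5 US tsp = 1986.50 US tbsp and 0.0093118 m³ = 629.739 US tbsp.
1986.50 + 629.739 ≈ 2616.2 US tbsp.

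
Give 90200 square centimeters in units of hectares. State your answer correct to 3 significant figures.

0.000902 ha

1 cm² = 1.00000 × 10^-8 ha.
90200 × 1.00000 × 10^-8 ≈ 0.000902 ha.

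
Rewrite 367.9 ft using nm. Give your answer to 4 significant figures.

1.121e+11 nanometers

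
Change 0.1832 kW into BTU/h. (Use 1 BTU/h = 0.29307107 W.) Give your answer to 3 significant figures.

625 BTU/h

1 kW = 3412.14 BTU/h.
0.1832 × 3412.14 ≈ 625 BTU/h.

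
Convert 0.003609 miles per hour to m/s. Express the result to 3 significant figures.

1 mile per hour = 0.447040 meters per second.
So 0.003609 × 0.447040 ≈ 0.00161 m/s.

0.00161 m/s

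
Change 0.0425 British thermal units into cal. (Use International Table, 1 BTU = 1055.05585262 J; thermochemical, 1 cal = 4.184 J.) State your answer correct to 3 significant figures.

1 BTU = 252.164 calories.
So 0.0425 × 252.164 ≈ 10.7 cal.

10.7 calories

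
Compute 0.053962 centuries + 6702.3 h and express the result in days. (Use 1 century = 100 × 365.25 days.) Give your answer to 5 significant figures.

0.053962 century = 1970.962 d and 6702.3 h = 279.2625 d.
1970.962 + 279.2625 ≈ 2250.2 d.

2250.2 days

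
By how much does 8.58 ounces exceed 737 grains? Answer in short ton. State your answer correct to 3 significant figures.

0.000215 short tons

8.58 oz = 0.000268125 short ton and 737 gr = 5.26429e-5 short ton.
0.000268125 − 5.26429e-5 ≈ 0.000215 short ton.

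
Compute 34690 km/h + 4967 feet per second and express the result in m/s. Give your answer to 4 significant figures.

34690 km/h = 9636.11 m/s and 4967 ft/s = 1513.94 m/s.
9636.11 + 1513.94 ≈ 11150 m/s.

11150 m/s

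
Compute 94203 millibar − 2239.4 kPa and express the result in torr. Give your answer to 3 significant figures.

94203 mbar = 70658.1 torr and 2239.4 kPa = 16796.9 torr.
70658.1 − 16796.9 ≈ 53900 torr.

53900 torr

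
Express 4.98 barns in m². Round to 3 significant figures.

4.98e-28 square meters

1 barn = 1.00000e-28 m².
So 4.98 × 1.00000e-28 ≈ 4.98e-28 m².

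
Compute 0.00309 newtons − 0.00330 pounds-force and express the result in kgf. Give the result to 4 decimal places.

-0.0012 kilograms-force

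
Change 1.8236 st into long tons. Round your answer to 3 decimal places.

1 stone = 0.00625000 long tons.
So 1.8236 × 0.00625000 ≈ 0.011 long ton.

0.011 long ton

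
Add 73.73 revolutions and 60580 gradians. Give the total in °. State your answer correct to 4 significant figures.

73.73 rev = 26542.8 ° and 60580 grad = 54522.0 °.
26542.8 + 54522.0 ≈ 81060 °.

81060 °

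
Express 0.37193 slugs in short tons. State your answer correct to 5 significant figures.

0.0059832 short ton

1 slug = 0.0160870 short ton.
Thus 0.37193 × 0.0160870 ≈ 0.0059832 short ton.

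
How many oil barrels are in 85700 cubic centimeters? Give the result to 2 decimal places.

1 cubic centimeter = 6.28981 × 10^-6 oil barrels.
Thus 85700 × 6.28981 × 10^-6 ≈ 0.54 bbl.

0.54 oil barrels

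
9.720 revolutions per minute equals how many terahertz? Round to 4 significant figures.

1.620 × 10^-13 terahertz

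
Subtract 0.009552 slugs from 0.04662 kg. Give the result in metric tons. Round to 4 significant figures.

-9.278e-5 metric tons

0.04662 kg = 4.66200e-5 t and 0.009552 slug = 0.000139401 t.
4.66200e-5 − 0.000139401 ≈ -9.278e-5 t.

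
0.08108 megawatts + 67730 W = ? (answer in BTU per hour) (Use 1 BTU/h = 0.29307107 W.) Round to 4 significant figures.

507800 BTU per hour

0.08108 MW = 276656 BTU/h and 67730 W = 231104 BTU/h.
276656 + 231104 ≈ 507800 BTU/h.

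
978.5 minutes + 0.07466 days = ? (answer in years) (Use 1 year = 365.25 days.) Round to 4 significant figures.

0.002065 yr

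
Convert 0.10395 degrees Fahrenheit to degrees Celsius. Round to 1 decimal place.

-17.7 degrees Celsius

°C = (°F − 32) × 5/9.
Applying the formula gives -17.7 °C.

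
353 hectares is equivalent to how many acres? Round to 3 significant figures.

872 acre

1 hectare = 2.47105 acre.
So 353 × 2.47105 ≈ 872 acre.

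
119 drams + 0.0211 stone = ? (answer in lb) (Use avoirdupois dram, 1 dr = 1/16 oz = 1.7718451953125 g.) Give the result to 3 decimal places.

119 dr = 0.464844 lb and 0.0211 st = 0.295400 lb.
0.464844 + 0.295400 ≈ 0.760 lb.

0.760 lb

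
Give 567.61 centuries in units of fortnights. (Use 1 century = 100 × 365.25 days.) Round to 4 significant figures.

1 century = 2608.93 fortnight.
567.61 × 2608.93 ≈ 1.481 × 10^6 fortnight.

1.481 × 10^6 fortnights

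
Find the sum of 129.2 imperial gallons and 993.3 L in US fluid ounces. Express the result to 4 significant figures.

129.2 imp gal = 19860.8 US fl oz and 993.3 L = 33587.5 US fl oz.
19860.8 + 33587.5 ≈ 53450 US fl oz.

53450 US fluid ounces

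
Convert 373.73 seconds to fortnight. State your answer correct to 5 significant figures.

0.00030897 fortnights

1 second = 8.26720e-7 fortnight.
Thus 373.73 × 8.26720e-7 ≈ 0.00030897 fortnight.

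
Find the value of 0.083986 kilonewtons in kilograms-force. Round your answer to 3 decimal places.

8.564 kilograms-force

1 kN = 101.972 kgf.
0.083986 × 101.972 ≈ 8.564 kgf.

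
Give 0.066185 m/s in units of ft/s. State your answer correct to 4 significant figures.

0.2171 feet per second

1 meter per second = 3.28084 feet per second.
Thus 0.066185 × 3.28084 ≈ 0.2171 ft/s.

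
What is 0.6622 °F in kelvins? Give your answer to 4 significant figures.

K = (°F + 459.67) × 5/9.
Applying the formula gives 255.7 K.

255.7 kelvins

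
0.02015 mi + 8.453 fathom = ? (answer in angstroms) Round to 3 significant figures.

0.02015 mi = 3.24283 × 10^11 Å and 8.453 fathom = 1.54588 × 10^11 Å.
3.24283 × 10^11 + 1.54588 × 10^11 ≈ 4.79 × 10^11 Å.

4.79 × 10^11 angstroms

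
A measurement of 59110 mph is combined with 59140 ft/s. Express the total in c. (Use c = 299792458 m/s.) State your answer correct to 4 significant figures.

0.0001483 times the speed of light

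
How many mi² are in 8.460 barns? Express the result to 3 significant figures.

3.27e-34 mi²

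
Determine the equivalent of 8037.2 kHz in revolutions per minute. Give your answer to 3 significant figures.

4.82 × 10^8 revolutions per minute

1 kilohertz = 60000.0 revolutions per minute.
So 8037.2 × 60000.0 ≈ 4.82 × 10^8 rpm.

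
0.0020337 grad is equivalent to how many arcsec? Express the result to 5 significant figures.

6.5892 arcsec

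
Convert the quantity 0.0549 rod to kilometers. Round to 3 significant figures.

1 rod = 0.00502920 km.
Thus 0.0549 × 0.00502920 ≈ 0.000276 km.

0.000276 kilometers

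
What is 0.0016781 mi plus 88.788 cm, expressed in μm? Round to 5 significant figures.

3.5885 × 10^6 μm

0.0016781 mi = 2.70064 × 10^6 μm and 88.788 cm = 887880 μm.
2.70064 × 10^6 + 887880 ≈ 3.5885 × 10^6 μm.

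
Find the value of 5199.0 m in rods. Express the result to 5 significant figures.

1033.8 rods

1 meter = 0.198839 rods.
Then 5199.0 × 0.198839 ≈ 1033.8 rod.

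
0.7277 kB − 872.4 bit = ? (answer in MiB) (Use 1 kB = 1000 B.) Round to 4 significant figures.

0.0005900 MiB

0.7277 kB = 0.000693989 MiB and 872.4 bit = 0.000103998 MiB.
0.000693989 − 0.000103998 ≈ 0.0005900 MiB.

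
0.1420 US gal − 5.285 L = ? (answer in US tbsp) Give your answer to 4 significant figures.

-321.1 US tbsp

0.1420 US gal = 36.3520 US tbsp and 5.285 L = 357.414 US tbsp.
36.3520 − 357.414 ≈ -321.1 US tbsp.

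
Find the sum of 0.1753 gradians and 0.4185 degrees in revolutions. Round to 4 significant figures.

0.001601 rev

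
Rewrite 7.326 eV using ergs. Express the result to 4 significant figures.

1 electronvolt = 1.60218e-12 erg.
So 7.326 × 1.60218e-12 ≈ 1.174e-11 erg.

1.174e-11 erg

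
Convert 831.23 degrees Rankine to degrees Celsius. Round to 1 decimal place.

188.6 degrees Celsius

°R = (°C + 273.15) × 9/5.
Applying the formula gives 188.6 °C.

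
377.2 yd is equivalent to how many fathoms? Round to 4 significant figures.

1 yd = 0.500000 fathom.
Then 377.2 × 0.500000 ≈ 188.6 fathom.

188.6 fathom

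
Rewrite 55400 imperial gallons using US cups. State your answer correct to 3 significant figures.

1 imp gal = 19.2152 US cup.
Thus 55400 × 19.2152 ≈ 1.06 × 10^6 US cup.

1.06 × 10^6 US cup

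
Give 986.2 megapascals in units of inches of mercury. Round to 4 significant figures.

1 MPa = 295.300 inHg.
986.2 × 295.300 ≈ 291200 inHg.

291200 inHg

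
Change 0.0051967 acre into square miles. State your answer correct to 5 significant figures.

8.1198e-6 mi²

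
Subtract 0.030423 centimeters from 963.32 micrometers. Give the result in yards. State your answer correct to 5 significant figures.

0.00072079 yards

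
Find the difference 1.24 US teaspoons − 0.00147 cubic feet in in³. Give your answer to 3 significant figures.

1.24 US tsp = 0.372969 in³ and 0.00147 ft³ = 2.54016 in³.
0.372969 − 2.54016 ≈ -2.17 in³.

-2.17 in³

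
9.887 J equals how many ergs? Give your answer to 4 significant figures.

9.887 × 10^7 ergs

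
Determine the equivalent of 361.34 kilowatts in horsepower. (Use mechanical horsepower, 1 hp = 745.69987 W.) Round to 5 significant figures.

1 kW = 1.34102 hp.
Then 361.34 × 1.34102 ≈ 484.56 hp.

484.56 hp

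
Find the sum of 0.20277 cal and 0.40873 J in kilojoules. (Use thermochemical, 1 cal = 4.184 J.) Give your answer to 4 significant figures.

0.001257 kilojoules

0.20277 cal = 0.000848390 kJ and 0.40873 J = 0.000408730 kJ.
0.000848390 + 0.000408730 ≈ 0.001257 kJ.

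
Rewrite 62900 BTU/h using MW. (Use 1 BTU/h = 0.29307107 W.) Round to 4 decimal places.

1 BTU/h = 2.93071 × 10^-7 megawatts.
62900 × 2.93071 × 10^-7 ≈ 0.0184 MW.

0.0184 MW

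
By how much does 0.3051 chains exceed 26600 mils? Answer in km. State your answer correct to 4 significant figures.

0.005462 kilometers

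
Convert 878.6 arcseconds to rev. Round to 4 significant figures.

1 arcsec = 7.71605 × 10^-7 rev.
Then 878.6 × 7.71605 × 10^-7 ≈ 0.0006779 rev.

0.0006779 revolutions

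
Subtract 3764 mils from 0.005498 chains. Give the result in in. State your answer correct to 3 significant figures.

0.005498 chain = 4.35442 in and 3764 mil = 3.76400 in.
4.35442 − 3.76400 ≈ 0.590 in.

0.590 inches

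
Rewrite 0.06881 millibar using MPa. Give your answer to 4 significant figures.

6.881e-6 megapascals

1 mbar = 0.000100000 MPa.
Then 0.06881 × 0.000100000 ≈ 6.881e-6 MPa.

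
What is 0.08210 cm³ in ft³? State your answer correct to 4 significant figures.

2.899e-6 ft³

1 cubic centimeter = 3.53147e-5 ft³.
Thus 0.08210 × 3.53147e-5 ≈ 2.899e-6 ft³.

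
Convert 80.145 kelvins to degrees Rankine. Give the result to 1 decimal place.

144.3 °R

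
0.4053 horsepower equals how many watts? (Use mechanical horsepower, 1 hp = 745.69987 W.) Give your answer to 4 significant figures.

302.2 watts

1 hp = 745.700 W.
0.4053 × 745.700 ≈ 302.2 W.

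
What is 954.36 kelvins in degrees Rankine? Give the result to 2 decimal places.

1717.85 °R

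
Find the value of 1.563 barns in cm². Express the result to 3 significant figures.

1 barn = 1.00000 × 10^-24 cm².
Then 1.563 × 1.00000 × 10^-24 ≈ 1.56 × 10^-24 cm².

1.56 × 10^-24 square centimeters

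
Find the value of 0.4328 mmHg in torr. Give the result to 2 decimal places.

1 mmHg = 1.00000 torr.
So 0.4328 × 1.00000 ≈ 0.43 torr.

0.43 torr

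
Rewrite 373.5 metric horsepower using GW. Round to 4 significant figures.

1 metric horsepower = 7.35499 × 10^-7 GW.
Thus 373.5 × 7.35499 × 10^-7 ≈ 0.0002747 GW.

0.0002747 GW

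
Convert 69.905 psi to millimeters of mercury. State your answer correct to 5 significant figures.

1 pound per square inch = 51.7149 mmHg.
Then 69.905 × 51.7149 ≈ 3615.1 mmHg.

3615.1 mmHg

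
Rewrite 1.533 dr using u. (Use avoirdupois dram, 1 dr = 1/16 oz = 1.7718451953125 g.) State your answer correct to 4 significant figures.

1.636e+24 u

1 dram = 1.06703e+24 u.
Then 1.533 × 1.06703e+24 ≈ 1.636e+24 u.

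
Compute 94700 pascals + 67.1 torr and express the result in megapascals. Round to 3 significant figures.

0.104 MPa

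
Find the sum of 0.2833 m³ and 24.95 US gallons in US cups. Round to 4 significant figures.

1597 US cup

0.2833 m³ = 1197.44 US cup and 24.95 US gal = 399.200 US cup.
1197.44 + 399.200 ≈ 1597 US cup.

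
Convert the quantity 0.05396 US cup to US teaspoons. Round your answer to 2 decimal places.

1 US cup = 48.0000 US tsp.
So 0.05396 × 48.0000 ≈ 2.59 US tsp.

2.59 US tsp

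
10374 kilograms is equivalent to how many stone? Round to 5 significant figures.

1 kilogram = 0.157473 st.
Thus 10374 × 0.157473 ≈ 1633.6 st.

1633.6 stone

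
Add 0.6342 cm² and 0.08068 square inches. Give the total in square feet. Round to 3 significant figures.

0.00124 ft²

0.6342 cm² = 0.000682647 ft² and 0.08068 in² = 0.000560278 ft².
0.000682647 + 0.000560278 ≈ 0.00124 ft².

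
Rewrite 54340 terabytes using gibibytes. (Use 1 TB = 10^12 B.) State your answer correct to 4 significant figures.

5.061e+7 GiB

1 terabyte = 931.323 GiB.
54340 × 931.323 ≈ 5.061e+7 GiB.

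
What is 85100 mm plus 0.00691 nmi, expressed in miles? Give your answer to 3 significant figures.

0.0608 mi

85100 mm = 0.0528787 mi and 0.00691 nmi = 0.00795189 mi.
0.0528787 + 0.00795189 ≈ 0.0608 mi.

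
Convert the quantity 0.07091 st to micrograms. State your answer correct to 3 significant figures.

1 st = 6.35029 × 10^9 μg.
Then 0.07091 × 6.35029 × 10^9 ≈ 4.50 × 10^8 μg.

4.50 × 10^8 μg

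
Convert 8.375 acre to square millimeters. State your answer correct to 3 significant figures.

3.39e+10 mm²

1 acre = 4.04686e+9 mm².
So 8.375 × 4.04686e+9 ≈ 3.39e+10 mm².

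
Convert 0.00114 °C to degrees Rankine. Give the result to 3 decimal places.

491.672 °R

°R = (°C + 273.15) × 9/5.
Applying the formula gives 491.672 °R.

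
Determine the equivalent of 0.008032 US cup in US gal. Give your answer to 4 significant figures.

0.0005020 US gal

1 US cup = 0.0625000 US gal.
So 0.008032 × 0.0625000 ≈ 0.0005020 US gal.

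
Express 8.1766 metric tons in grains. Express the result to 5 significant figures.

1.2618 × 10^8 gr

1 metric ton = 1.54324 × 10^7 gr.
Thus 8.1766 × 1.54324 × 10^7 ≈ 1.2618 × 10^8 gr.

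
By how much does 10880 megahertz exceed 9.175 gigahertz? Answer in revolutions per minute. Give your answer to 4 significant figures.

10880 MHz = 6.52800 × 10^11 rpm and 9.175 GHz = 5.50500 × 10^11 rpm.
6.52800 × 10^11 − 5.50500 × 10^11 ≈ 1.023 × 10^11 rpm.

1.023 × 10^11 rpm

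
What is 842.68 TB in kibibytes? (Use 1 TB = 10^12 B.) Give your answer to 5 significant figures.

8.2293 × 10^11 KiB

1 terabyte = 9.765625 × 10^8 KiB.
842.68 × 9.765625 × 10^8 ≈ 8.2293 × 10^11 KiB.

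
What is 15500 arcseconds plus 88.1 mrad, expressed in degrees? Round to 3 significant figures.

15500 arcsec = 4.30556 ° and 88.1 mrad = 5.04776 °.
4.30556 + 5.04776 ≈ 9.35 °.

9.35 °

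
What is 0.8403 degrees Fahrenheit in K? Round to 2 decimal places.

K = (°F + 459.67) × 5/9.
Applying the formula gives 255.84 K.

255.84 K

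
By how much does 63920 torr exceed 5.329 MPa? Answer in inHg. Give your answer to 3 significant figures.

63920 torr = 2516.54 inHg and 5.329 MPa = 1573.65 inHg.
2516.54 − 1573.65 ≈ 943 inHg.

943 inHg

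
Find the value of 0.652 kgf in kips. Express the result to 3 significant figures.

0.00144 kips

1 kilogram-force = 0.00220462 kip.
So 0.652 × 0.00220462 ≈ 0.00144 kip.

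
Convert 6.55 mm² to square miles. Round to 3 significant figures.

1 mm² = 3.86102e-13 square miles.
Thus 6.55 × 3.86102e-13 ≈ 2.53e-12 mi².

2.53e-12 square miles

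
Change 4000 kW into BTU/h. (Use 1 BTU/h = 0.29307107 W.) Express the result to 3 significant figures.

1 kW = 3412.14 BTU per hour.
Then 4000 × 3412.14 ≈ 1.36e+7 BTU/h.

1.36e+7 BTU per hour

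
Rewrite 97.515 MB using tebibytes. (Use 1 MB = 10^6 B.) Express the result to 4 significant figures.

8.869e-5 tebibytes

1 megabyte = 9.09495e-7 tebibytes.
Then 97.515 × 9.09495e-7 ≈ 8.869e-5 TiB.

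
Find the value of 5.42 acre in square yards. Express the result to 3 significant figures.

1 acre = 4840.00 square yards.
So 5.42 × 4840.00 ≈ 26200 yd².

26200 yd²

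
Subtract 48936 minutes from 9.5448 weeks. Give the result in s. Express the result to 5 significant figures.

2.8365e+6 s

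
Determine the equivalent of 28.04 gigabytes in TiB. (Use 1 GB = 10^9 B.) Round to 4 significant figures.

0.02550 TiB

1 GB = 0.000909495 TiB.
Thus 28.04 × 0.000909495 ≈ 0.02550 TiB.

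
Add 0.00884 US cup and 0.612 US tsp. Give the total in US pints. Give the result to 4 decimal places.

0.00884 US cup = 0.00442000 US pt and 0.612 US tsp = 0.00637500 US pt.
0.00442000 + 0.00637500 ≈ 0.0108 US pt.

0.0108 US pints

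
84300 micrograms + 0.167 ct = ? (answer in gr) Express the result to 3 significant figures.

84300 μg = 1.30095 gr and 0.167 ct = 0.515441 gr.
1.30095 + 0.515441 ≈ 1.82 gr.

1.82 gr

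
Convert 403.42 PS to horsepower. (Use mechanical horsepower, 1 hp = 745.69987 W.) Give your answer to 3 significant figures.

398 hp

1 metric horsepower = 0.986320 horsepower.
Then 403.42 × 0.986320 ≈ 398 hp.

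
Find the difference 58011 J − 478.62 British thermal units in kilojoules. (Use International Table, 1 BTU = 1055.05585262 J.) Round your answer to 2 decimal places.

-446.96 kJ

58011 J = 58.0110 kJ and 478.62 BTU = 504.971 kJ.
58.0110 − 504.971 ≈ -446.96 kJ.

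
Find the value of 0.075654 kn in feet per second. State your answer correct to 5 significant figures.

0.12769 ft/s

1 knot = 1.68781 ft/s.
0.075654 × 1.68781 ≈ 0.12769 ft/s.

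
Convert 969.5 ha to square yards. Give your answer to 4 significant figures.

1.160 × 10^7 yd²

1 hectare = 11959.9 yd².
Then 969.5 × 11959.9 ≈ 1.160 × 10^7 yd².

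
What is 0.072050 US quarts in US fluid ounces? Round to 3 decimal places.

1 US qt = 32.0000 US fl oz.
Then 0.072050 × 32.0000 ≈ 2.306 US fl oz.

2.306 US fluid ounces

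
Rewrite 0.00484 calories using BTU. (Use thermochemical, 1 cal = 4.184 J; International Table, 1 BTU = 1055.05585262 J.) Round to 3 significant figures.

1 calorie = 0.00396567 BTU.
Then 0.00484 × 0.00396567 ≈ 1.92e-5 BTU.

1.92e-5 British thermal units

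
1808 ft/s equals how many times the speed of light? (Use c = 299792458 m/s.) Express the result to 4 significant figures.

1.838 × 10^-6 c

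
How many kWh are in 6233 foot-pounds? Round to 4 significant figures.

0.002347 kWh

1 foot-pound = 3.76616e-7 kilowatt-hours.
So 6233 × 3.76616e-7 ≈ 0.002347 kWh.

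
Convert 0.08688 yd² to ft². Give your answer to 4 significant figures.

0.7819 ft²

1 yd² = 9.00000 square feet.
So 0.08688 × 9.00000 ≈ 0.7819 ft².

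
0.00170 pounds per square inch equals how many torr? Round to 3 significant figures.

1 pound per square inch = 51.7149 torr.
0.00170 × 51.7149 ≈ 0.0879 torr.

0.0879 torr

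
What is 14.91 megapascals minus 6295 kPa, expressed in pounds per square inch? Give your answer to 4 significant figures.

1250 psi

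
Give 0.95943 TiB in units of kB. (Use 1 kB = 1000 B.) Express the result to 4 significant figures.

1.055 × 10^9 kilobytes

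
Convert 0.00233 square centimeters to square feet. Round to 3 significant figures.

2.51e-6 square feet

1 cm² = 0.00107639 square feet.
So 0.00233 × 0.00107639 ≈ 2.51e-6 ft².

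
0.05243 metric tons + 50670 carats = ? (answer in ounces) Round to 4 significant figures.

0.05243 t = 1849.41 oz and 50670 ct = 357.466 oz.
1849.41 + 357.466 ≈ 2207 oz.

2207 oz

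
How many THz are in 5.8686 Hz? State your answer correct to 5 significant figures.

5.8686e-12 terahertz

1 hertz = 1.00000e-12 terahertz.
Then 5.8686 × 1.00000e-12 ≈ 5.8686e-12 THz.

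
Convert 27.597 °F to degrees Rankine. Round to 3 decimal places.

°R = °F + 459.67.
Applying the formula gives 487.267 °R.

487.267 degrees Rankine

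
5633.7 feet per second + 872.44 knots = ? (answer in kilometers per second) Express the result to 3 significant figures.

2.17 km/s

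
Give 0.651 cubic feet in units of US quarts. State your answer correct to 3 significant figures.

19.5 US qt

1 cubic foot = 29.9221 US qt.
0.651 × 29.9221 ≈ 19.5 US qt.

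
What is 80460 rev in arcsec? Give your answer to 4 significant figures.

1 rev = 1.29600e+6 arcseconds.
Thus 80460 × 1.29600e+6 ≈ 1.043e+11 arcsec.

1.043e+11 arcsec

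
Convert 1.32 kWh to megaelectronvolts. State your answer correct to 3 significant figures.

2.97e+19 MeV

1 kWh = 2.24694e+19 megaelectronvolts.
So 1.32 × 2.24694e+19 ≈ 2.97e+19 MeV.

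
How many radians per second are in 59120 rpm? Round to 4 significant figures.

6191 rad/s

1 revolution per minute = 0.104720 rad/s.
So 59120 × 0.104720 ≈ 6191 rad/s.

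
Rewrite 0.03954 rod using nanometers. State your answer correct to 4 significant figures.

1.989 × 10^8 nanometers

1 rod = 5.02920 × 10^9 nanometers.
So 0.03954 × 5.02920 × 10^9 ≈ 1.989 × 10^8 nm.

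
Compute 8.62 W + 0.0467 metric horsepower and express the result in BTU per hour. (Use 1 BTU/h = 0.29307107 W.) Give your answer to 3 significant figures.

147 BTU/h

8.62 W = 29.4127 BTU/h and 0.0467 PS = 117.200 BTU/h.
29.4127 + 117.200 ≈ 147 BTU/h.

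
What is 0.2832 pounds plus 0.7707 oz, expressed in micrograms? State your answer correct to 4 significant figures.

0.2832 lb = 1.28457 × 10^8 μg and 0.7707 oz = 2.18490 × 10^7 μg.
1.28457 × 10^8 + 2.18490 × 10^7 ≈ 1.503 × 10^8 μg.

1.503 × 10^8 μg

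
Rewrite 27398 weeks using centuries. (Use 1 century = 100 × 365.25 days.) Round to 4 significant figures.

5.251 century

1 wk = 0.000191650 century.
27398 × 0.000191650 ≈ 5.251 century.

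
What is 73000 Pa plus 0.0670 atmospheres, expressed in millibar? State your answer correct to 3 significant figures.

73000 Pa = 730.0000 mbar and 0.0670 atm = 67.88775 mbar.
730.0000 + 67.88775 ≈ 798 mbar.

798 mbar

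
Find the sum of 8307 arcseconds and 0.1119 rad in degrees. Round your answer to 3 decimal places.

8.719 °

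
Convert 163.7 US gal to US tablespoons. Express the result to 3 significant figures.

41900 US tablespoons

1 US gallon = 256.000 US tbsp.
So 163.7 × 256.000 ≈ 41900 US tbsp.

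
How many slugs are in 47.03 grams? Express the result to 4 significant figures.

0.003223 slug

1 g = 6.85218e-5 slug.
Thus 47.03 × 6.85218e-5 ≈ 0.003223 slug.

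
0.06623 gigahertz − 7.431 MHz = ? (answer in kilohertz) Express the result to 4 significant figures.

58800 kHz

0.06623 GHz = 66230.0 kHz and 7.431 MHz = 7431.00 kHz.
66230.0 − 7431.00 ≈ 58800 kHz.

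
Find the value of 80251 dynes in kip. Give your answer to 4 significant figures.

0.0001804 kips

1 dyne = 2.24809e-9 kips.
So 80251 × 2.24809e-9 ≈ 0.0001804 kip.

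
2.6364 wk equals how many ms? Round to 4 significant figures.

1 wk = 6.04800e+8 ms.
Thus 2.6364 × 6.04800e+8 ≈ 1.594e+9 ms.

1.594e+9 ms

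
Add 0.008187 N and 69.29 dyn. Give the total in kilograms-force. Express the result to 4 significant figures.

0.008187 N = 0.000834842 kgf and 69.29 dyn = 7.06561 × 10^-5 kgf.
0.000834842 + 7.06561 × 10^-5 ≈ 0.0009055 kgf.

0.0009055 kgf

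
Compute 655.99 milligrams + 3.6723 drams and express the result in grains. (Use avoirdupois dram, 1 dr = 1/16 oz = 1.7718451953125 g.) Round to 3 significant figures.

111 gr

655.99 mg = 10.1235 gr and 3.6723 dr = 100.414 gr.
10.1235 + 100.414 ≈ 111 gr.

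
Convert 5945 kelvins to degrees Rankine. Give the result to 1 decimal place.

10701.0 degrees Rankine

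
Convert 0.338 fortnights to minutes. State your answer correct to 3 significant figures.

1 fortnight = 20160.0 min.
Then 0.338 × 20160.0 ≈ 6810 min.

6810 minutes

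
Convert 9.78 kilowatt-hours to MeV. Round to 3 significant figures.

2.20e+20 MeV

1 kWh = 2.24694e+19 megaelectronvolts.
So 9.78 × 2.24694e+19 ≈ 2.20e+20 MeV.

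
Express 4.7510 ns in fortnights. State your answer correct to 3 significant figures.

3.93e-15 fortnight

1 ns = 8.26720e-16 fortnights.
So 4.7510 × 8.26720e-16 ≈ 3.93e-15 fortnight.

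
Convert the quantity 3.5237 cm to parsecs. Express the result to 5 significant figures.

1 centimeter = 3.24078 × 10^-19 pc.
So 3.5237 × 3.24078 × 10^-19 ≈ 1.1420 × 10^-18 pc.

1.1420 × 10^-18 pc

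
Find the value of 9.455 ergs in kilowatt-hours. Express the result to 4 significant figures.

2.626 × 10^-13 kWh

1 erg = 2.77778 × 10^-14 kilowatt-hours.
So 9.455 × 2.77778 × 10^-14 ≈ 2.626 × 10^-13 kWh.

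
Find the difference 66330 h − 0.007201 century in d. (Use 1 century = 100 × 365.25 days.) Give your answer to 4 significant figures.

66330 h = 2763.75 d and 0.007201 century = 263.017 d.
2763.75 − 263.017 ≈ 2501 d.

2501 days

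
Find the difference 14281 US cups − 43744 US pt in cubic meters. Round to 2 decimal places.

14281 US cup = 3.37872 m³ and 43744 US pt = 20.6986 m³.
3.37872 − 20.6986 ≈ -17.32 m³.

-17.32 m³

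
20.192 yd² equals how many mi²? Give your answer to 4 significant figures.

6.519 × 10^-6 mi²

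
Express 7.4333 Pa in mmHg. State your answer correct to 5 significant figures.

1 pascal = 0.00750062 mmHg.
So 7.4333 × 0.00750062 ≈ 0.055754 mmHg.

0.055754 mmHg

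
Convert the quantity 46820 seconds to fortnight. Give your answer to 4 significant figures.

1 second = 8.26720e-7 fortnight.
46820 × 8.26720e-7 ≈ 0.03871 fortnight.

0.03871 fortnight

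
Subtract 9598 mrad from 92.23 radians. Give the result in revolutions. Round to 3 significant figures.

92.23 rad = 14.6789 rev and 9598 mrad = 1.52757 rev.
14.6789 − 1.52757 ≈ 13.2 rev.

13.2 revolutions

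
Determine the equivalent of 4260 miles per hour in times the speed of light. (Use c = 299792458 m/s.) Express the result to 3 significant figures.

1 mph = 1.49116e-9 c.
So 4260 × 1.49116e-9 ≈ 6.35e-6 c.

6.35e-6 c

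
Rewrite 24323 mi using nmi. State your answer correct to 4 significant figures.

1 mile = 0.868976 nautical miles.
Thus 24323 × 0.868976 ≈ 21140 nmi.

21140 nautical miles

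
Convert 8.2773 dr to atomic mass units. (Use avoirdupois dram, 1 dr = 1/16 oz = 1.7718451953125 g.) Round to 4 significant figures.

1 dr = 1.06703e+24 u.
Then 8.2773 × 1.06703e+24 ≈ 8.832e+24 u.

8.832e+24 atomic mass units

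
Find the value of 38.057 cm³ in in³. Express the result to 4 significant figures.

2.322 cubic inches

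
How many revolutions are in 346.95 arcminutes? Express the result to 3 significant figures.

1 arcminute = 4.62963 × 10^-5 rev.
Thus 346.95 × 4.62963 × 10^-5 ≈ 0.0161 rev.

0.0161 rev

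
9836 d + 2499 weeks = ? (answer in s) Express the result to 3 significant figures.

2.36e+9 seconds

9836 d = 8.49830e+8 s and 2499 wk = 1.51140e+9 s.
8.49830e+8 + 1.51140e+9 ≈ 2.36e+9 s.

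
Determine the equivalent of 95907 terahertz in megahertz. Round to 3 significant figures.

1 THz = 1.00000 × 10^6 MHz.
So 95907 × 1.00000 × 10^6 ≈ 9.59 × 10^10 MHz.

9.59 × 10^10 MHz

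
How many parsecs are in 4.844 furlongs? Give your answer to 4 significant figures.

3.158 × 10^-14 pc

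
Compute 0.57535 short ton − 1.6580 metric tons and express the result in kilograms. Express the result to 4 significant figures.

0.57535 short ton = 521.949 kg and 1.6580 t = 1658.00 kg.
521.949 − 1658.00 ≈ -1136 kg.

-1136 kg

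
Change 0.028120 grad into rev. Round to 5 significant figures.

7.0300 × 10^-5 rev

1 gradian = 0.00250000 rev.
So 0.028120 × 0.00250000 ≈ 7.0300 × 10^-5 rev.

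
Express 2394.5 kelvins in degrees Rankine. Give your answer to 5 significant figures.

4310.1 degrees Rankine

°R = K × 9/5.
Applying the formula gives 4310.1 °R.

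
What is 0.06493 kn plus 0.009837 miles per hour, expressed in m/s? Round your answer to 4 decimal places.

0.0378 m/s

0.06493 kn = 0.0334029 m/s and 0.009837 mph = 0.00439753 m/s.
0.0334029 + 0.00439753 ≈ 0.0378 m/s.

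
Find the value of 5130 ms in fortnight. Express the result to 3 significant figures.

4.24 × 10^-6 fortnights

1 ms = 8.26720 × 10^-10 fortnights.
5130 × 8.26720 × 10^-10 ≈ 4.24 × 10^-6 fortnight.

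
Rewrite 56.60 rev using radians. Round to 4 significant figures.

355.6 rad

1 rev = 6.28319 rad.
So 56.60 × 6.28319 ≈ 355.6 rad.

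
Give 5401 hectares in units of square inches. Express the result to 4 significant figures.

1 hectare = 1.55000 × 10^7 in².
Then 5401 × 1.55000 × 10^7 ≈ 8.372 × 10^10 in².

8.372 × 10^10 in²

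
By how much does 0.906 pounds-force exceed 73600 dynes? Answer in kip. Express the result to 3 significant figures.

0.000741 kips

0.906 lbf = 0.000906000 kip and 73600 dyn = 0.000165459 kip.
0.000906000 − 0.000165459 ≈ 0.000741 kip.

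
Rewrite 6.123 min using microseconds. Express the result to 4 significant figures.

1 minute = 6.00000e+7 μs.
Thus 6.123 × 6.00000e+7 ≈ 3.674e+8 μs.

3.674e+8 μs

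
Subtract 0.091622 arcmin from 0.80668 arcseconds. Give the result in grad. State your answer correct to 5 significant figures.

-0.0014477 grad

0.80668 arcsec = 0.000248975 grad and 0.091622 arcmin = 0.00169670 grad.
0.000248975 − 0.00169670 ≈ -0.0014477 grad.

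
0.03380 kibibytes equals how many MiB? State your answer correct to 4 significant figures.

1 kibibyte = 0.0009765625 mebibytes.
Thus 0.03380 × 0.0009765625 ≈ 3.301 × 10^-5 MiB.

3.301 × 10^-5 mebibytes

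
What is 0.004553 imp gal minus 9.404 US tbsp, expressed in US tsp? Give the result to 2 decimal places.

0.004553 imp gal = 4.19937 US tsp and 9.404 US tbsp = 28.2120 US tsp.
4.19937 − 28.2120 ≈ -24.01 US tsp.

-24.01 US tsp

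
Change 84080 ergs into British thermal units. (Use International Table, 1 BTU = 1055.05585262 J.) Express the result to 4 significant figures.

7.969 × 10^-6 British thermal units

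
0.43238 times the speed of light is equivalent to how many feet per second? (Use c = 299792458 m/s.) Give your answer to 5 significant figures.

4.2528e+8 ft/s

1 speed of light = 9.83571e+8 feet per second.
So 0.43238 × 9.83571e+8 ≈ 4.2528e+8 ft/s.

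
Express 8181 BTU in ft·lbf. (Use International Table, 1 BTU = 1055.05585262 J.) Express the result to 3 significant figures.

1 British thermal unit = 778.169 ft·lbf.
8181 × 778.169 ≈ 6.37 × 10^6 ft·lbf.

6.37 × 10^6 foot-pounds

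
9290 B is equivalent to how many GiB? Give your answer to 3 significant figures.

8.65 × 10^-6 GiB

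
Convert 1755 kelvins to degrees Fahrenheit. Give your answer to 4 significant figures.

2699 °F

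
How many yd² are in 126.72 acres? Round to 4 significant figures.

1 acre = 4840.00 square yards.
126.72 × 4840.00 ≈ 613300 yd².

613300 square yards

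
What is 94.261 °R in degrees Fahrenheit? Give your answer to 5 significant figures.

-365.41 °F

°R = °F + 459.67.
Applying the formula gives -365.41 °F.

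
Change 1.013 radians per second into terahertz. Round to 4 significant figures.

1.612e-13 THz

1 rad/s = 1.59155e-13 terahertz.
Then 1.013 × 1.59155e-13 ≈ 1.612e-13 THz.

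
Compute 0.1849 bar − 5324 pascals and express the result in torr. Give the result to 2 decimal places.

98.75 torr

0.1849 bar = 138.686 torr and 5324 Pa = 39.9333 torr.
138.686 − 39.9333 ≈ 98.75 torr.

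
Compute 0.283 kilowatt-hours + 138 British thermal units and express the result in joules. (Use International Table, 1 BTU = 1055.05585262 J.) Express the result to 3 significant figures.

0.283 kWh = 1.01880 × 10^6 J and 138 BTU = 145598 J.
1.01880 × 10^6 + 145598 ≈ 1.16 × 10^6 J.

1.16 × 10^6 J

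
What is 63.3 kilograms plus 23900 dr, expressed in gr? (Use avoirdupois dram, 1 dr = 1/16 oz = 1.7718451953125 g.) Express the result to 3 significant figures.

1.63 × 10^6 gr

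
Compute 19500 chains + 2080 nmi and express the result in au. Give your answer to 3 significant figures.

19500 chain = 2.62221 × 10^-6 au and 2080 nmi = 2.57501 × 10^-5 au.
2.62221 × 10^-6 + 2.57501 × 10^-5 ≈ 2.84 × 10^-5 au.

2.84 × 10^-5 au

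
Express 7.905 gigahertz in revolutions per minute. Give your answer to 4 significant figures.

1 GHz = 6.00000 × 10^10 revolutions per minute.
Thus 7.905 × 6.00000 × 10^10 ≈ 4.743 × 10^11 rpm.

4.743 × 10^11 rpm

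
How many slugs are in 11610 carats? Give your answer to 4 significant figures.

0.1591 slug

1 carat = 1.37044 × 10^-5 slug.
So 11610 × 1.37044 × 10^-5 ≈ 0.1591 slug.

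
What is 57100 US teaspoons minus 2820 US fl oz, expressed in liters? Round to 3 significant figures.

198 liters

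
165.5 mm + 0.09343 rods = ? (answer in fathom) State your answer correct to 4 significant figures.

0.3474 fathom

165.5 mm = 0.09049650 fathom and 0.09343 rod = 0.2569325 fathom.
0.09049650 + 0.2569325 ≈ 0.3474 fathom.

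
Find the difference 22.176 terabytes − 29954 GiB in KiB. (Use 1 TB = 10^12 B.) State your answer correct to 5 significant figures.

-9.7528 × 10^9 kibibytes

22.176 TB = 2.165625 × 10^10 KiB and 29954 GiB = 3.140905 × 10^10 KiB.
2.165625 × 10^10 − 3.140905 × 10^10 ≈ -9.7528 × 10^9 KiB.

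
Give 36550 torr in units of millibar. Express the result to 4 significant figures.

48730 mbar

1 torr = 1.33322 millibar.
Then 36550 × 1.33322 ≈ 48730 mbar.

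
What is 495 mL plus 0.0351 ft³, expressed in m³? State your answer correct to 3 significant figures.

0.00149 m³

495 mL = 0.000495000 m³ and 0.0351 ft³ = 0.000993921 m³.
0.000495000 + 0.000993921 ≈ 0.00149 m³.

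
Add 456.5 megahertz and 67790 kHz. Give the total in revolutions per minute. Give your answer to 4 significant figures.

456.5 MHz = 2.73900e+10 rpm and 67790 kHz = 4.06740e+9 rpm.
2.73900e+10 + 4.06740e+9 ≈ 3.146e+10 rpm.

3.146e+10 revolutions per minute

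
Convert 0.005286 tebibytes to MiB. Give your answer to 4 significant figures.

5543 MiB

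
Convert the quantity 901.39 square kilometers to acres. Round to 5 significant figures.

1 square kilometer = 247.105 acre.
Thus 901.39 × 247.105 ≈ 222740 acre.

222740 acres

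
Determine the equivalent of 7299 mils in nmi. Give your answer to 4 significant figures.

1 mil = 1.37149e-8 nmi.
Then 7299 × 1.37149e-8 ≈ 0.0001001 nmi.

0.0001001 nmi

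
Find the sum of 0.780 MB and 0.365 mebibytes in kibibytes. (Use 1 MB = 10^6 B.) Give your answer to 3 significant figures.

0.780 MB = 761.719 KiB and 0.365 MiB = 373.760 KiB.
761.719 + 373.760 ≈ 1140 KiB.

1140 kibibytes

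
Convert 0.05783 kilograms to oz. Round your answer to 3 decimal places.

2.040 oz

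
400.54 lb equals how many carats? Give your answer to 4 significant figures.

908400 carats

1 lb = 2267.96 ct.
So 400.54 × 2267.96 ≈ 908400 ct.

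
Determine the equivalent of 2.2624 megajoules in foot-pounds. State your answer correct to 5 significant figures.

1 MJ = 737562 foot-pounds.
Then 2.2624 × 737562 ≈ 1.6687 × 10^6 ft·lbf.

1.6687 × 10^6 ft·lbf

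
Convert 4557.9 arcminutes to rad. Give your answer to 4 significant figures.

1.326 radians

1 arcminute = 0.000290888 rad.
Then 4557.9 × 0.000290888 ≈ 1.326 rad.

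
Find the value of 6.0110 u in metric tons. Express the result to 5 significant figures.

9.9815 × 10^-30 metric tons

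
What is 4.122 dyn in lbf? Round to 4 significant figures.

9.267 × 10^-6 lbf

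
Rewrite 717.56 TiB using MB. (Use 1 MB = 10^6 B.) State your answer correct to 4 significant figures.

7.890e+8 MB

1 TiB = 1.09951e+6 MB.
So 717.56 × 1.09951e+6 ≈ 7.890e+8 MB.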